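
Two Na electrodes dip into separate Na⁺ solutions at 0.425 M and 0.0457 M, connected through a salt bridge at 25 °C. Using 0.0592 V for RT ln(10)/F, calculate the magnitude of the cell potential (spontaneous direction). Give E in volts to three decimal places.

For a concentration cell E°cell = 0. The 0.425 M side is the cathode (reduction is favoured where [Na⁺] is higher).
With n = 1, E = −(0.0592/1) log([Na⁺]ₐₙ/[Na⁺]꜀ₐₜ) = −(0.0592/1) log(0.0457/0.425) = −(0.0592/1)(-0.968) = +0.057 V.

+0.057 V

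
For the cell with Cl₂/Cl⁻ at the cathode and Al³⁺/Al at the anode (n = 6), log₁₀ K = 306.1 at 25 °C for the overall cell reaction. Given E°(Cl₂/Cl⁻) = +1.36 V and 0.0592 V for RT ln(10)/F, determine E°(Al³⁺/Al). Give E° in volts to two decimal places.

E°cell = (0.0592/n)·log K = (0.0592/6)(306.1) = +3.020 V.
Since Cl₂/Cl⁻ is the cathode and Al³⁺/Al the anode, E°cell = E°(Cl₂/Cl⁻) − E°(Al³⁺/Al).
So E°(Al³⁺/Al) = E°(Cl₂/Cl⁻) − E°cell = (+1.36) − (+3.020) = -1.66 V.

-1.66 V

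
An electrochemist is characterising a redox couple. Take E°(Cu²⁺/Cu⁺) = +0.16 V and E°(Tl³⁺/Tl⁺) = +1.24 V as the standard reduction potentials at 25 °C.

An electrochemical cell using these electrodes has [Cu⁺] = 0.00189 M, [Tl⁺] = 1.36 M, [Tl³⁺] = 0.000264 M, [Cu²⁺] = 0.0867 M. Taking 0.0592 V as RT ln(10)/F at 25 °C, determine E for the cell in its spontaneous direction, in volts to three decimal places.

Tl³⁺/Tl⁺ is the cathode (higher E°), Cu²⁺/Cu⁺ the anode: E°cell = +1.24 − (+0.16) = +1.08 V, n = 2.
Overall: Tl³⁺(aq) + 2 Cu⁺(aq) → Tl⁺(aq) + 2 Cu²⁺(aq)
Q = [Tl⁺]·[Cu²⁺]^2 / ([Tl³⁺]·[Cu⁺]^2); log Q = 7.035.
E = E° − (0.0592/n) log Q = +1.08 − (0.0592/2)(7.035) = +0.872 V.

+0.872 V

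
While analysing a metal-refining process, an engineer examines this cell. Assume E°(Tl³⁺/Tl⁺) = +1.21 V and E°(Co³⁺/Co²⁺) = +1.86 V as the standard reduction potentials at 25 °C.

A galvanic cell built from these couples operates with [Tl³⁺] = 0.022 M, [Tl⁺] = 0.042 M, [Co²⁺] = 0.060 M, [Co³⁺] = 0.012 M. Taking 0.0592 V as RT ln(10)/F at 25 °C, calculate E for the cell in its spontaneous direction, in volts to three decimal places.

+0.617 V

Co³⁺/Co²⁺ is the cathode (higher E°), Tl³⁺/Tl⁺ the anode: E°cell = +1.86 − (+1.21) = +0.65 V, n = 2.
Overall: 2 Co³⁺(aq) + Tl⁺(aq) → 2 Co²⁺(aq) + Tl³⁺(aq)
Q = [Co²⁺]^2·[Tl³⁺] / ([Co³⁺]^2·[Tl⁺]); log Q = 1.117.
E = E° − (0.0592/n) log Q = +0.65 − (0.0592/2)(1.117) = +0.617 V.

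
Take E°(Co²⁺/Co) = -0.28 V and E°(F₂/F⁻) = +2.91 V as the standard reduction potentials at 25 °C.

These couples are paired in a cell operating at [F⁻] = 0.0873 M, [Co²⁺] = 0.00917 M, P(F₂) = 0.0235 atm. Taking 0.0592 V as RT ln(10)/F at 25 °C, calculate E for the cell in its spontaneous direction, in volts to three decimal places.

+3.265 V

F₂/F⁻ is the cathode (higher E°), Co²⁺/Co the anode: E°cell = +2.91 − (-0.28) = +3.19 V, n = 2.
Overall: F₂(g) + Co(s) → 2 F⁻(aq) + Co²⁺(aq)
Q = [F⁻]^2·[Co²⁺] / (P(F₂)); log Q = -2.527.
E = E° − (0.0592/n) log Q = +3.19 − (0.0592/2)(-2.527) = +3.265 V.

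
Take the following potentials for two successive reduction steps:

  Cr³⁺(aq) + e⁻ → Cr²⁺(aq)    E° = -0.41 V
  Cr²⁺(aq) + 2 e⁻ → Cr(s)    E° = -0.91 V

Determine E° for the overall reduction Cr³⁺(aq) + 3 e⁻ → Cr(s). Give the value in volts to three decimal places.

Since ΔG° = −nFE° is additive over sequential reductions, n₃E°₃ = n₁E°₁ + n₂E°₂.
E°₃ = (1×-0.41 + 2×-0.91) / 3 = (-2.230) / 3 = -0.743 V.

-0.743 V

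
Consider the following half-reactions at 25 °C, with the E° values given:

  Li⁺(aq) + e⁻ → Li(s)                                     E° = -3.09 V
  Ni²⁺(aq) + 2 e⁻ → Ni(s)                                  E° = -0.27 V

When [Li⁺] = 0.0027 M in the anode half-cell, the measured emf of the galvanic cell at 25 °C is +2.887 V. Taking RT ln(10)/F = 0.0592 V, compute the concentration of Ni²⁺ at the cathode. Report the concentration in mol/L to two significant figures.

0.0013 M

Ni²⁺/Ni is the cathode, Li⁺/Li the anode: E°cell = +2.82 V, n = 2.
Overall reaction: Ni²⁺(aq) + 2 Li(s) → Ni(s) + 2 Li⁺(aq); Q = [Li⁺]^2/[Ni²⁺]^1.
From E = E° − (0.0592/n) log Q: log Q = (E° − E)·n/0.0592 = (+2.82 − (+2.887))·2/0.0592 = -2.2635.
So 1·log[Ni²⁺] = 2·log(0.0027) − log Q = -5.1373 − (-2.2635) = -2.8738; [Ni²⁺] = 10^(-2.8738) ≈ 0.0013 M.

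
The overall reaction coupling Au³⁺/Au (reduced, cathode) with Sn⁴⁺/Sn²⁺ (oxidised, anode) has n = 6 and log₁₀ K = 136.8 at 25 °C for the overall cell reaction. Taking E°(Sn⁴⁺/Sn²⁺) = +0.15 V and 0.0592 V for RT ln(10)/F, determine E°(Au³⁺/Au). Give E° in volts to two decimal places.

+1.50 V

E°cell = (0.0592/n)·log K = (0.0592/6)(136.8) = +1.350 V.
Since Au³⁺/Au is the cathode and Sn⁴⁺/Sn²⁺ the anode, E°cell = E°(Au³⁺/Au) − E°(Sn⁴⁺/Sn²⁺).
So E°(Au³⁺/Au) = E°cell + E°(Sn⁴⁺/Sn²⁺) = +1.350 + (+0.15) = +1.50 V.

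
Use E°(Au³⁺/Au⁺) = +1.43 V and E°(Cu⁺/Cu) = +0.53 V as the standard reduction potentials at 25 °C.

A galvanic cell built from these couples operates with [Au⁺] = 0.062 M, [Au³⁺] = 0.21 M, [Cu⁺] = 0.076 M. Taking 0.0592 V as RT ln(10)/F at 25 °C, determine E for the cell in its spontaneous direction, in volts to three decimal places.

Au³⁺/Au⁺ is the cathode (higher E°), Cu⁺/Cu the anode: E°cell = +1.43 − (+0.53) = +0.90 V, n = 2.
Overall: Au³⁺(aq) + 2 Cu(s) → Au⁺(aq) + 2 Cu⁺(aq)
Q = [Au⁺]·[Cu⁺]^2 / ([Au³⁺]); log Q = -2.768.
E = E° − (0.0592/n) log Q = +0.90 − (0.0592/2)(-2.768) = +0.982 V.

+0.982 V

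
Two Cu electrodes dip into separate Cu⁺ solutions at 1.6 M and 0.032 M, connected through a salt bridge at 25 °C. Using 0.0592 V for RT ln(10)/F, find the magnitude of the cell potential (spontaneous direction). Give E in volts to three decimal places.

For a concentration cell E°cell = 0. The 1.6 M side is the cathode (reduction is favoured where [Cu⁺] is higher).
With n = 1, E = −(0.0592/1) log([Cu⁺]ₐₙ/[Cu⁺]꜀ₐₜ) = −(0.0592/1) log(0.032/1.6) = −(0.0592/1)(-1.699) = +0.101 V.

+0.101 V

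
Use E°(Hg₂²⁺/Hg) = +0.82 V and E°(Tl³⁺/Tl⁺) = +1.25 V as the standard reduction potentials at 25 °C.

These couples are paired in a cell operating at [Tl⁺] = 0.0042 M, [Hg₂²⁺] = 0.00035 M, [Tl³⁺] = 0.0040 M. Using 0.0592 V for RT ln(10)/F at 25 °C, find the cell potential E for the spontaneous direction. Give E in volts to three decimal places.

Tl³⁺/Tl⁺ is the cathode (higher E°), Hg₂²⁺/Hg the anode: E°cell = +1.25 − (+0.82) = +0.43 V, n = 2.
Overall: Tl³⁺(aq) + 2 Hg(l) → Tl⁺(aq) + Hg₂²⁺(aq)
Q = [Tl⁺]·[Hg₂²⁺] / ([Tl³⁺]); log Q = -3.435.
E = E° − (0.0592/n) log Q = +0.43 − (0.0592/2)(-3.435) = +0.532 V.

+0.532 V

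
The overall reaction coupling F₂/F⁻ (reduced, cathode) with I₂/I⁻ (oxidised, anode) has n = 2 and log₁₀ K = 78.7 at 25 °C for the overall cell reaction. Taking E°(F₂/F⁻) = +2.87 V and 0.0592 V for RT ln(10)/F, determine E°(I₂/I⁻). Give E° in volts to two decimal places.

+0.54 V

E°cell = (0.0592/n)·log K = (0.0592/2)(78.7) = +2.330 V.
Since F₂/F⁻ is the cathode and I₂/I⁻ the anode, E°cell = E°(F₂/F⁻) − E°(I₂/I⁻).
So E°(I₂/I⁻) = E°(F₂/F⁻) − E°cell = (+2.87) − (+2.330) = +0.54 V.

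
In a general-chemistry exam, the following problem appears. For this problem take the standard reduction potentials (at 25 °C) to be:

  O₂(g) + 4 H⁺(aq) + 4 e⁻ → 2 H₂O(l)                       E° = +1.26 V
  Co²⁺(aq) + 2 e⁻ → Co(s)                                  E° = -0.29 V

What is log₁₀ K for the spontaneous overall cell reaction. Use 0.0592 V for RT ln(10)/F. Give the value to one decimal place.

Cathode: O₂/H₂O; anode: Co²⁺/Co. E°cell = +1.55 V, n = 4.
log K = nE°cell / 0.0592 = (4)(+1.55) / 0.0592 = 104.7.

104.7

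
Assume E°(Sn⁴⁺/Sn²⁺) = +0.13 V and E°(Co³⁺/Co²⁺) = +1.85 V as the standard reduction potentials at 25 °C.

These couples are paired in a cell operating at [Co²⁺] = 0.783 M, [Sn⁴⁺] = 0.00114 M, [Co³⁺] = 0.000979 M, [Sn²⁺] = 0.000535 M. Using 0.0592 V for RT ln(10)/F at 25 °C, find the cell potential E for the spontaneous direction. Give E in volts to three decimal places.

Co³⁺/Co²⁺ is the cathode (higher E°), Sn⁴⁺/Sn²⁺ the anode: E°cell = +1.85 − (+0.13) = +1.72 V, n = 2.
Overall: 2 Co³⁺(aq) + Sn²⁺(aq) → 2 Co²⁺(aq) + Sn⁴⁺(aq)
Q = [Co²⁺]^2·[Sn⁴⁺] / ([Co³⁺]^2·[Sn²⁺]); log Q = 6.135.
E = E° − (0.0592/n) log Q = +1.72 − (0.0592/2)(6.135) = +1.538 V.

+1.538 V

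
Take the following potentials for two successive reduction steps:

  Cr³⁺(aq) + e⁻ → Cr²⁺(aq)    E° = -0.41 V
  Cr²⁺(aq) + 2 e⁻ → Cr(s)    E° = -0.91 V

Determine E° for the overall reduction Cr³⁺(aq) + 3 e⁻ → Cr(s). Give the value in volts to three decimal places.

-0.743 V

Adding the free-energy changes (−nFE°) of the two steps gives −n₃FE°₃ = −n₁FE°₁ − n₂FE°₂.
E°₃ = (1×-0.41 + 2×-0.91) / 3 = (-2.230) / 3 = -0.743 V.
Simply averaging or adding the two E° values would be wrong; the electron-weighted sum is required.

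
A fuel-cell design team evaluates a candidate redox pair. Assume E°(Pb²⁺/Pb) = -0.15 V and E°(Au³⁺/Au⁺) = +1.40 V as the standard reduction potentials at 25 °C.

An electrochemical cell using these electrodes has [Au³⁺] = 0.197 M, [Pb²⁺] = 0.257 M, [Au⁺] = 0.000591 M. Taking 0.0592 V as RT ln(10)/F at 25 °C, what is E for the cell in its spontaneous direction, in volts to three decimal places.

+1.642 V

Au³⁺/Au⁺ is the cathode (higher E°), Pb²⁺/Pb the anode: E°cell = +1.40 − (-0.15) = +1.55 V, n = 2.
Overall: Au³⁺(aq) + Pb(s) → Au⁺(aq) + Pb²⁺(aq)
Q = [Au⁺]·[Pb²⁺] / ([Au³⁺]); log Q = -3.113.
E = E° − (0.0592/n) log Q = +1.55 − (0.0592/2)(-3.113) = +1.642 V.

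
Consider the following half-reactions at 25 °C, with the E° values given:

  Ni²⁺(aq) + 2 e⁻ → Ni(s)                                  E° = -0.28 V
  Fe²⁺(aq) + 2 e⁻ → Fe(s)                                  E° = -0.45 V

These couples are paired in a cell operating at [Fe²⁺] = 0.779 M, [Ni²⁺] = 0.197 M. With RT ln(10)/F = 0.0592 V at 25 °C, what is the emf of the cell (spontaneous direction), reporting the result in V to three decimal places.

Ni²⁺/Ni is the cathode (higher E°), Fe²⁺/Fe the anode: E°cell = -0.28 − (-0.45) = +0.17 V, n = 2.
Overall: Ni²⁺(aq) + Fe(s) → Ni(s) + Fe²⁺(aq)
Q = [Fe²⁺] / ([Ni²⁺]); log Q = 0.597.
E = E° − (0.0592/n) log Q = +0.17 − (0.0592/2)(0.597) = +0.152 V.

+0.152 V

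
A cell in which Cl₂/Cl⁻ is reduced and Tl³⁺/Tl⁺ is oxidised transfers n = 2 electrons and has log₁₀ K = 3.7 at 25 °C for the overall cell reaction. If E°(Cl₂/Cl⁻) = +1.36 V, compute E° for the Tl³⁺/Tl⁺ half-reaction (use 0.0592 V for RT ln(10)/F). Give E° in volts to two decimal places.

E°cell = (0.0592/n)·log K = (0.0592/2)(3.7) = +0.110 V.
Since Cl₂/Cl⁻ is the cathode and Tl³⁺/Tl⁺ the anode, E°cell = E°(Cl₂/Cl⁻) − E°(Tl³⁺/Tl⁺).
So E°(Tl³⁺/Tl⁺) = E°(Cl₂/Cl⁻) − E°cell = (+1.36) − (+0.110) = +1.25 V.

+1.25 V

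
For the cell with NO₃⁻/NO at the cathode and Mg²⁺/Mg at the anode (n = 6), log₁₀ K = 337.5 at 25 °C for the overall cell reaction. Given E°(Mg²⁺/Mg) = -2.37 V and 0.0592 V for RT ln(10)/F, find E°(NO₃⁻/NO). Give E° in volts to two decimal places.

+0.96 V

E°cell = (0.0592/n)·log K = (0.0592/6)(337.5) = +3.330 V.
Since NO₃⁻/NO is the cathode and Mg²⁺/Mg the anode, E°cell = E°(NO₃⁻/NO) − E°(Mg²⁺/Mg).
So E°(NO₃⁻/NO) = E°cell + E°(Mg²⁺/Mg) = +3.330 + (-2.37) = +0.96 V.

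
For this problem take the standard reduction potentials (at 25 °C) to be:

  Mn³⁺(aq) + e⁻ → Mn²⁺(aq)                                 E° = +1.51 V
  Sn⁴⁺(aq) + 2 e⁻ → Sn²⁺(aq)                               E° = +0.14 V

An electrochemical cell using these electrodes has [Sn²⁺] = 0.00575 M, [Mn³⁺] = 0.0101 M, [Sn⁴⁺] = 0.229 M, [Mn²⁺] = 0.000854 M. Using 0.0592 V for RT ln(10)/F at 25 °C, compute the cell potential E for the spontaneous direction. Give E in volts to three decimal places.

+1.386 V

Mn³⁺/Mn²⁺ is the cathode (higher E°), Sn⁴⁺/Sn²⁺ the anode: E°cell = +1.51 − (+0.14) = +1.37 V, n = 2.
Overall: 2 Mn³⁺(aq) + Sn²⁺(aq) → 2 Mn²⁺(aq) + Sn⁴⁺(aq)
Q = [Mn²⁺]^2·[Sn⁴⁺] / ([Mn³⁺]^2·[Sn²⁺]); log Q = -0.546.
E = E° − (0.0592/n) log Q = +1.37 − (0.0592/2)(-0.546) = +1.386 V.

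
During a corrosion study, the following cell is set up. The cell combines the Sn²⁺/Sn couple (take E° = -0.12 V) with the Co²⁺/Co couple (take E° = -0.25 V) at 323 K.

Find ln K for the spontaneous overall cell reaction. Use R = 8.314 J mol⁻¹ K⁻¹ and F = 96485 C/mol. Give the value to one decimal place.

Cathode: Sn²⁺/Sn; anode: Co²⁺/Co. E°cell = (-0.12) − (-0.25) = +0.13 V, with n = 2.
ΔG° = −nFE° = −RT ln K, so ln K = nFE°/(RT) = (2)(96485)(+0.13) / ((8.314)(323)) = 9.342.

9.3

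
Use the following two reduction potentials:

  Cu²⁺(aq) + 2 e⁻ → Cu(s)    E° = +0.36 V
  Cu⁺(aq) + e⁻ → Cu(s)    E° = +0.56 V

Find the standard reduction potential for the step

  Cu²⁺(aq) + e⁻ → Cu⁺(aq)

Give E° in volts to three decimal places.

Sequential free energies add, so n₃E°₃ = n₁E°₁ + n₂E°₂.
With n₃ = 2, and the known step contributing 1×(+0.56) V, the unknown satisfies 1·E° = 2×(+0.36) − 1×(+0.56) = +0.160.
E° = +0.160 / 1 = +0.160 V.

+0.160 V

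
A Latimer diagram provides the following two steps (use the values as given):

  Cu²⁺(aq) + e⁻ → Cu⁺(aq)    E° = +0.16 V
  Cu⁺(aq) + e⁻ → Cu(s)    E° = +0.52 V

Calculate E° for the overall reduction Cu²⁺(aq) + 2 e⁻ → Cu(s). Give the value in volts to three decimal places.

+0.340 V

Standard free energies of sequential steps add: ΔG°₃ = ΔG°₁ + ΔG°₂, so n₃E°₃ = n₁E°₁ + n₂E°₂.
E°₃ = (1×+0.16 + 1×+0.52) / 2 = (+0.680) / 2 = +0.340 V.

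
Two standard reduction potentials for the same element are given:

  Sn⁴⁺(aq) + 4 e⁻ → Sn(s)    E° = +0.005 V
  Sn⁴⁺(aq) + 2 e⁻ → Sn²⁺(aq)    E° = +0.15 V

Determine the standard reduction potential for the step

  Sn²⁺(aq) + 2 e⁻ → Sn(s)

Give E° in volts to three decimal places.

-0.140 V

Sequential free energies add, so n₃E°₃ = n₁E°₁ + n₂E°₂.
With n₃ = 4, and the known step contributing 2×(+0.15) V, the unknown satisfies 2·E° = 4×(+0.005) − 2×(+0.15) = -0.280.
E° = -0.280 / 2 = -0.140 V.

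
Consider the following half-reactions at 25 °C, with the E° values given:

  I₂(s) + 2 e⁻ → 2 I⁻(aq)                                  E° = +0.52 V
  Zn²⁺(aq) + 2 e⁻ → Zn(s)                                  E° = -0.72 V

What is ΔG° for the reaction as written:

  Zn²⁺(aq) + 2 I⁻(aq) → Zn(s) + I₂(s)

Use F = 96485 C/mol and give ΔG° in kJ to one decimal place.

+239.3 kJ

As written, Zn²⁺/Zn is reduced (cathode) and I₂/I⁻ is oxidised (anode), so E°cell = (-0.72) − (+0.52) = -1.24 V.
Balancing electrons gives n = 2.
ΔG° = −nFE° = −(2)(96485)(-1.24) = 239,283 J = +239.3 kJ.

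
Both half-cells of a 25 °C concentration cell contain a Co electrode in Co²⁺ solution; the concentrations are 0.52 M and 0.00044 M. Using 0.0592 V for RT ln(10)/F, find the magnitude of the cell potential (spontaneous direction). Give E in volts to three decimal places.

+0.091 V

For a concentration cell E°cell = 0. The 0.52 M side is the cathode (reduction is favoured where [Co²⁺] is higher).
With n = 2, E = −(0.0592/2) log([Co²⁺]ₐₙ/[Co²⁺]꜀ₐₜ) = −(0.0592/2) log(0.00044/0.52) = −(0.0592/2)(-3.073) = +0.091 V.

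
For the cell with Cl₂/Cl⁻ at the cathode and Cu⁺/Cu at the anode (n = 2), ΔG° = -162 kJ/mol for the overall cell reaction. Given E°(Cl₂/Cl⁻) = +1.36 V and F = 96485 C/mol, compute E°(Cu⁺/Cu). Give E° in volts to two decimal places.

+0.52 V

E°cell = −ΔG°/(nF) = −(-162×10³)/((2)(96485)) = +0.840 V.
Since Cl₂/Cl⁻ is the cathode and Cu⁺/Cu the anode, E°cell = E°(Cl₂/Cl⁻) − E°(Cu⁺/Cu).
So E°(Cu⁺/Cu) = E°(Cl₂/Cl⁻) − E°cell = (+1.36) − (+0.840) = +0.52 V.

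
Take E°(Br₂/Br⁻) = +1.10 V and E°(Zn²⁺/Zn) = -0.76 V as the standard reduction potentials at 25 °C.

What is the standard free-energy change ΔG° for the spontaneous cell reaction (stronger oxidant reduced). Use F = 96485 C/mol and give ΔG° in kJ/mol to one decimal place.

-358.9 kJ/mol

Br₂/Br⁻ (E° = +1.10 V) is the cathode; Zn²⁺/Zn (E° = -0.76 V) is the anode, so E°cell = +1.86 V.
Balancing electrons gives n = 2 (lcm of 2 and 2).
ΔG° = −nFE° = −(2)(96485)(+1.86) = -358,924 J = -358.9 kJ/mol.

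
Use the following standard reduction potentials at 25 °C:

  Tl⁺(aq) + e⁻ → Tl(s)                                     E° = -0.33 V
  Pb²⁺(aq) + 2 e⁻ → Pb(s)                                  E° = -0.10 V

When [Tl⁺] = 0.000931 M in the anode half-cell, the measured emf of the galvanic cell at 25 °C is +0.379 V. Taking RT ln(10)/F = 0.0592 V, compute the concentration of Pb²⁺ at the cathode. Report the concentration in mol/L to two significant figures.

Pb²⁺/Pb is the cathode, Tl⁺/Tl the anode: E°cell = +0.23 V, n = 2.
Overall reaction: Pb²⁺(aq) + 2 Tl(s) → Pb(s) + 2 Tl⁺(aq); Q = [Tl⁺]^2/[Pb²⁺]^1.
From E = E° − (0.0592/n) log Q: log Q = (E° − E)·n/0.0592 = (+0.23 − (+0.379))·2/0.0592 = -5.0338.
So 1·log[Pb²⁺] = 2·log(0.000931) − log Q = -6.0621 − (-5.0338) = -1.0283; [Pb²⁺] = 10^(-1.0283) ≈ 0.094 M.

0.094 M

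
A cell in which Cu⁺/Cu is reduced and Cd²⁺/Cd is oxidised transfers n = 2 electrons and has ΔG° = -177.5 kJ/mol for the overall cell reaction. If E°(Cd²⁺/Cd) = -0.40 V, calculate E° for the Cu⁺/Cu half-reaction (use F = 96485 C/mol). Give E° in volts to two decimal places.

+0.52 V

E°cell = −ΔG°/(nF) = −(-177.5×10³)/((2)(96485)) = +0.920 V.
Since Cu⁺/Cu is the cathode and Cd²⁺/Cd the anode, E°cell = E°(Cu⁺/Cu) − E°(Cd²⁺/Cd).
So E°(Cu⁺/Cu) = E°cell + E°(Cd²⁺/Cd) = +0.920 + (-0.40) = +0.52 V.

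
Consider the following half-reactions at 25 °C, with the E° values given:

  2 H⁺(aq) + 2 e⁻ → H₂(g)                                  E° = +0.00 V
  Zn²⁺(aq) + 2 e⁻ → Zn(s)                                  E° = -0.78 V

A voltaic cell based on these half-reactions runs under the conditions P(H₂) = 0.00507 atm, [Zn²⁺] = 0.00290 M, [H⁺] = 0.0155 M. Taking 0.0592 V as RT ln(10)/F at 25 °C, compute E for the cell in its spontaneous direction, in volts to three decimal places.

+0.816 V

H⁺/H₂ is the cathode (higher E°), Zn²⁺/Zn the anode: E°cell = +0.00 − (-0.78) = +0.78 V, n = 2.
Overall: 2 H⁺(aq) + Zn(s) → H₂(g) + Zn²⁺(aq)
Q = P(H₂)·[Zn²⁺] / ([H⁺]^2); log Q = -1.213.
E = E° − (0.0592/n) log Q = +0.78 − (0.0592/2)(-1.213) = +0.816 V.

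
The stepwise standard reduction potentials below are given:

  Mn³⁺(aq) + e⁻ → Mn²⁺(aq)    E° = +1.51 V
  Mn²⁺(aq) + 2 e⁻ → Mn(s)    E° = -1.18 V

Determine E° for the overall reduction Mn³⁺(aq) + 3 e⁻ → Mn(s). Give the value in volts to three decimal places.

Adding the free-energy changes (−nFE°) of the two steps gives −n₃FE°₃ = −n₁FE°₁ − n₂FE°₂.
E°₃ = (1×+1.51 + 2×-1.18) / 3 = (-0.850) / 3 = -0.283 V.
E° values themselves are not directly additive — weighting by electron count is essential.

-0.283 V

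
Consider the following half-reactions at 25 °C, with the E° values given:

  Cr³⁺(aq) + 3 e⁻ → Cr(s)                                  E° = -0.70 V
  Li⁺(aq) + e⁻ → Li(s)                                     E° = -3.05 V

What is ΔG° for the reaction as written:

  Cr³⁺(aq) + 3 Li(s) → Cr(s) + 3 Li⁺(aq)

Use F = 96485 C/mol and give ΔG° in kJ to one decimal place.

-680.2 kJ

As written, Cr³⁺/Cr is reduced (cathode) and Li⁺/Li is oxidised (anode), so E°cell = (-0.70) − (-3.05) = +2.35 V.
Balancing electrons gives n = 3.
ΔG° = −nFE° = −(3)(96485)(+2.35) = -680,219 J = -680.2 kJ.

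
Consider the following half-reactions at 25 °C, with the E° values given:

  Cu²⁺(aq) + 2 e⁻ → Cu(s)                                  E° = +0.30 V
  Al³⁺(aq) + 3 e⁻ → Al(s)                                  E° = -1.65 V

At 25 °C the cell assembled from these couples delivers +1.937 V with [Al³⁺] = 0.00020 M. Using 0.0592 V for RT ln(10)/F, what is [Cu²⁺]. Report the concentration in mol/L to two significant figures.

Cu²⁺/Cu is the cathode, Al³⁺/Al the anode: E°cell = +1.95 V, n = 6.
Overall reaction: 3 Cu²⁺(aq) + 2 Al(s) → 3 Cu(s) + 2 Al³⁺(aq); Q = [Al³⁺]^2/[Cu²⁺]^3.
From E = E° − (0.0592/n) log Q: log Q = (E° − E)·n/0.0592 = (+1.95 − (+1.937))·6/0.0592 = 1.3176.
So 3·log[Cu²⁺] = 2·log(0.0002) − log Q = -7.3979 − (1.3176) = -8.7155; log[Cu²⁺] = -8.7155 / 3 = -2.9052; [Cu²⁺] = 10^(-2.9052) ≈ 0.0012 M.

0.0012 M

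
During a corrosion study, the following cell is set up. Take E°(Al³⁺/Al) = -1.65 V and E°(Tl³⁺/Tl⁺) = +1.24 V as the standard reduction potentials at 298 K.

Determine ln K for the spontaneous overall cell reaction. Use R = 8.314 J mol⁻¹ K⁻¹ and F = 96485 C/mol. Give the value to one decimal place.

Cathode: Tl³⁺/Tl⁺; anode: Al³⁺/Al. E°cell = (+1.24) − (-1.65) = +2.89 V, with n = 6.
ΔG° = −nFE° = −RT ln K, so ln K = nFE°/(RT) = (6)(96485)(+2.89) / ((8.314)(298)) = 675.278.

675.3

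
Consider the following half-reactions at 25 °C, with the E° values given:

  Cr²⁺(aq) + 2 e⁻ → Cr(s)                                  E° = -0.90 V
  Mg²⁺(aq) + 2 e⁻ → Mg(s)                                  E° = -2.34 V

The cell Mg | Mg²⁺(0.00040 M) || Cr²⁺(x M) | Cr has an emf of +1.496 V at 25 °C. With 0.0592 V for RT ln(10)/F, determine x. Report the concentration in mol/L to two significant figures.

0.031 M

Cr²⁺/Cr is the cathode, Mg²⁺/Mg the anode: E°cell = +1.44 V, n = 2.
Overall reaction: Cr²⁺(aq) + Mg(s) → Cr(s) + Mg²⁺(aq); Q = [Mg²⁺]^1/[Cr²⁺]^1.
From E = E° − (0.0592/n) log Q: log Q = (E° − E)·n/0.0592 = (+1.44 − (+1.496))·2/0.0592 = -1.8919.
So 1·log[Cr²⁺] = 1·log(0.0004) − log Q = -3.3979 − (-1.8919) = -1.5060; [Cr²⁺] = 10^(-1.5060) ≈ 0.031 M.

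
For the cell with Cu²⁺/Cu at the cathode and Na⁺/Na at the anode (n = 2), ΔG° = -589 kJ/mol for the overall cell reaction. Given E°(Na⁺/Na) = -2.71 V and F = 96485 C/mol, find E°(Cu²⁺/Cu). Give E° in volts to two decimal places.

+0.34 V

E°cell = −ΔG°/(nF) = −(-589×10³)/((2)(96485)) = +3.052 V.
Since Cu²⁺/Cu is the cathode and Na⁺/Na the anode, E°cell = E°(Cu²⁺/Cu) − E°(Na⁺/Na).
So E°(Cu²⁺/Cu) = E°cell + E°(Na⁺/Na) = +3.052 + (-2.71) = +0.34 V.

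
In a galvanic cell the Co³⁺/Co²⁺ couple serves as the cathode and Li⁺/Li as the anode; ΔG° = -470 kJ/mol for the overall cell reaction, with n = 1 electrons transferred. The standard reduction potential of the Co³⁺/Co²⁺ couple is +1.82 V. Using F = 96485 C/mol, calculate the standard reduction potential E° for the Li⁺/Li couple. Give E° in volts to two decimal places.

-3.05 V

E°cell = −ΔG°/(nF) = −(-470×10³)/((1)(96485)) = +4.871 V.
Since Co³⁺/Co²⁺ is the cathode and Li⁺/Li the anode, E°cell = E°(Co³⁺/Co²⁺) − E°(Li⁺/Li).
So E°(Li⁺/Li) = E°(Co³⁺/Co²⁺) − E°cell = (+1.82) − (+4.871) = -3.05 V.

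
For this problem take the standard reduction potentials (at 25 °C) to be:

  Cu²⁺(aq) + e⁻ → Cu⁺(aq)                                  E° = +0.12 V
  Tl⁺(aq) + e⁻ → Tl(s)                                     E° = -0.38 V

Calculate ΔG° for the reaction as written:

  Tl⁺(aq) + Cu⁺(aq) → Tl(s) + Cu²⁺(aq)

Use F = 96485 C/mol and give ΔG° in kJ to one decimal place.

+48.2 kJ

As written, Tl⁺/Tl is reduced (cathode) and Cu²⁺/Cu⁺ is oxidised (anode), so E°cell = (-0.38) − (+0.12) = -0.50 V.
Balancing electrons gives n = 1.
ΔG° = −nFE° = −(1)(96485)(-0.50) = 48,242 J = +48.2 kJ.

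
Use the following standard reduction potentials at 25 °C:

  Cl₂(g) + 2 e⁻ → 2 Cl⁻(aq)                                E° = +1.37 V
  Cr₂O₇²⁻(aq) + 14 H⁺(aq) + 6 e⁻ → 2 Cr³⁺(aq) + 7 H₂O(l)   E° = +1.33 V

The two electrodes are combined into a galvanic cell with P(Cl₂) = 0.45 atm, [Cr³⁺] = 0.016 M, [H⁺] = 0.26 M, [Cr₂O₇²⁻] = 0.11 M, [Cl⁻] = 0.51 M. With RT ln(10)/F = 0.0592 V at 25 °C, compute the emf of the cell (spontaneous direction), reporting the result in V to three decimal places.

+0.102 V

Cl₂/Cl⁻ is the cathode (higher E°), Cr₂O₇²⁻/Cr³⁺ the anode: E°cell = +1.37 − (+1.33) = +0.04 V, n = 6.
Overall: 3 Cl₂(g) + 2 Cr³⁺(aq) + 7 H₂O(l) → 6 Cl⁻(aq) + Cr₂O₇²⁻(aq) + 14 H⁺(aq)
Q = [Cl⁻]^6·[Cr₂O₇²⁻]·[H⁺]^14 / (P(Cl₂)^3·[Cr³⁺]^2); log Q = -6.271.
E = E° − (0.0592/n) log Q = +0.04 − (0.0592/6)(-6.271) = +0.102 V.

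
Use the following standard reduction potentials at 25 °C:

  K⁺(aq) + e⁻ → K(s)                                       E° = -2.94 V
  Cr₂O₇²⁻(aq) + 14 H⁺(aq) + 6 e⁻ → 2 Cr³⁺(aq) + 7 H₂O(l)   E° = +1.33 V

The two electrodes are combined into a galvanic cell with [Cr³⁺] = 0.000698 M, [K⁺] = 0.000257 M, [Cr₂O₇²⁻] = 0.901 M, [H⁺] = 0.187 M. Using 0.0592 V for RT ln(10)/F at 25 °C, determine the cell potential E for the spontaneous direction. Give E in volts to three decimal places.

+4.444 V

Cr₂O₇²⁻/Cr³⁺ is the cathode (higher E°), K⁺/K the anode: E°cell = +1.33 − (-2.94) = +4.27 V, n = 6.
Overall: Cr₂O₇²⁻(aq) + 14 H⁺(aq) + 6 K(s) → 2 Cr³⁺(aq) + 7 H₂O(l) + 6 K⁺(aq)
Q = [Cr³⁺]^2·[K⁺]^6 / ([Cr₂O₇²⁻]·[H⁺]^14); log Q = -17.613.
E = E° − (0.0592/n) log Q = +4.27 − (0.0592/6)(-17.613) = +4.444 V.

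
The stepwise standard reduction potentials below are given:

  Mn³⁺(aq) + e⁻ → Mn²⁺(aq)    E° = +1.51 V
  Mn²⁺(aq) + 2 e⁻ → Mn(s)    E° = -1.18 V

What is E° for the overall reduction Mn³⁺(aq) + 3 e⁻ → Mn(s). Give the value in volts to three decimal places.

-0.283 V

Since ΔG° = −nFE° is additive over sequential reductions, n₃E°₃ = n₁E°₁ + n₂E°₂.
E°₃ = (1×+1.51 + 2×-1.18) / 3 = (-0.850) / 3 = -0.283 V.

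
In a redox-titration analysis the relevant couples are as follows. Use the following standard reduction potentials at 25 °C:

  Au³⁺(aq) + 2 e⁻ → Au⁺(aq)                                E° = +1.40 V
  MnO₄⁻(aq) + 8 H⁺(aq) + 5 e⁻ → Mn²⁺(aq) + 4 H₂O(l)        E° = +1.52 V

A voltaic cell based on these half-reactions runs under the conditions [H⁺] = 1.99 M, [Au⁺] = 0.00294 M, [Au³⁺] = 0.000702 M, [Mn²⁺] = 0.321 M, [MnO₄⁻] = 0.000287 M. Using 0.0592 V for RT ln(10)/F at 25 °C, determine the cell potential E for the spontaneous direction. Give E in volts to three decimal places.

MnO₄⁻/Mn²⁺ is the cathode (higher E°), Au³⁺/Au⁺ the anode: E°cell = +1.52 − (+1.40) = +0.12 V, n = 10.
Overall: 2 MnO₄⁻(aq) + 16 H⁺(aq) + 5 Au⁺(aq) → 2 Mn²⁺(aq) + 8 H₂O(l) + 5 Au³⁺(aq)
Q = [Mn²⁺]^2·[Au³⁺]^5 / ([MnO₄⁻]^2·[H⁺]^16·[Au⁺]^5); log Q = -1.794.
E = E° − (0.0592/n) log Q = +0.12 − (0.0592/10)(-1.794) = +0.131 V.

+0.131 V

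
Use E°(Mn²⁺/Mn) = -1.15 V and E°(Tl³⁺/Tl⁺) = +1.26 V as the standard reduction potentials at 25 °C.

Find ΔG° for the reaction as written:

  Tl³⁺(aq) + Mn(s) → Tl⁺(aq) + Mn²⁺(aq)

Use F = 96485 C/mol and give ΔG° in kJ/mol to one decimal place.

-465.1 kJ/mol

As written, Tl³⁺/Tl⁺ is reduced (cathode) and Mn²⁺/Mn is oxidised (anode), so E°cell = (+1.26) − (-1.15) = +2.41 V.
Balancing electrons gives n = 2.
ΔG° = −nFE° = −(2)(96485)(+2.41) = -465,058 J = -465.1 kJ/mol.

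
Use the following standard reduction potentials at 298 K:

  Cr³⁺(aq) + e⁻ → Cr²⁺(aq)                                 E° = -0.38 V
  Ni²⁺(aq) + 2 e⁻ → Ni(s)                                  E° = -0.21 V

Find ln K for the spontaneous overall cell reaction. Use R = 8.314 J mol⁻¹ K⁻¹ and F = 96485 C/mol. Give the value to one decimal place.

Cathode: Ni²⁺/Ni; anode: Cr³⁺/Cr²⁺. E°cell = (-0.21) − (-0.38) = +0.17 V, with n = 2.
ΔG° = −nFE° = −RT ln K, so ln K = nFE°/(RT) = (2)(96485)(+0.17) / ((8.314)(298)) = 13.241.

13.2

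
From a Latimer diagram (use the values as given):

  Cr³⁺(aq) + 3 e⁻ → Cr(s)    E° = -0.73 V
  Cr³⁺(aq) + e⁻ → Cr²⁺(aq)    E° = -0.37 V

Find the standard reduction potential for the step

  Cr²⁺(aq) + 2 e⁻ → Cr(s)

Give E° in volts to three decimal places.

-0.910 V

Sequential free energies add, so n₃E°₃ = n₁E°₁ + n₂E°₂.
With n₃ = 3, and the known step contributing 1×(-0.37) V, the unknown satisfies 2·E° = 3×(-0.73) − 1×(-0.37) = -1.820.
E° = -1.820 / 2 = -0.910 V.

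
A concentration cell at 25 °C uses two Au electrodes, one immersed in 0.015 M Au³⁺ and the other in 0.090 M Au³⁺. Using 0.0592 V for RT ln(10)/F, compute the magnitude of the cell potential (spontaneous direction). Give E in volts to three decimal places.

+0.015 V

For a concentration cell E°cell = 0. The 0.090 M side is the cathode (reduction is favoured where [Au³⁺] is higher).
With n = 3, E = −(0.0592/3) log([Au³⁺]ₐₙ/[Au³⁺]꜀ₐₜ) = −(0.0592/3) log(0.015/0.09) = −(0.0592/3)(-0.778) = +0.015 V.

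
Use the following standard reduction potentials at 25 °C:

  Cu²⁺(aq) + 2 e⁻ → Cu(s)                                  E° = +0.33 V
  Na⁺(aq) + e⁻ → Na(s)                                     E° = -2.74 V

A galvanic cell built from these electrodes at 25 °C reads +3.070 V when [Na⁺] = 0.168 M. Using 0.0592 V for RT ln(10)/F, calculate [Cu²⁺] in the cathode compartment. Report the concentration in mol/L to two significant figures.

Cu²⁺/Cu is the cathode, Na⁺/Na the anode: E°cell = +3.07 V, n = 2.
Overall reaction: Cu²⁺(aq) + 2 Na(s) → Cu(s) + 2 Na⁺(aq); Q = [Na⁺]^2/[Cu²⁺]^1.
From E = E° − (0.0592/n) log Q: log Q = (E° − E)·n/0.0592 = (+3.07 − (+3.070))·2/0.0592 = 0.0000.
So 1·log[Cu²⁺] = 2·log(0.168) − log Q = -1.5494 − (0.0000) = -1.5494; [Cu²⁺] = 10^(-1.5494) ≈ 0.028 M.

0.028 M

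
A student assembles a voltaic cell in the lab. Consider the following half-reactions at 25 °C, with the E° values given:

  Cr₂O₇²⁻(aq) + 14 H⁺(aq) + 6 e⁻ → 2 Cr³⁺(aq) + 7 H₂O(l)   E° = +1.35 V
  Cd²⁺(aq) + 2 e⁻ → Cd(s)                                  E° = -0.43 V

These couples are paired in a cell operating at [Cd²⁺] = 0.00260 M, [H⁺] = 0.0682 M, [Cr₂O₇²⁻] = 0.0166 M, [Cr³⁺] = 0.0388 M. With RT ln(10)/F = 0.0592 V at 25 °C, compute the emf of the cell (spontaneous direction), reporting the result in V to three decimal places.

+1.706 V

Cr₂O₇²⁻/Cr³⁺ is the cathode (higher E°), Cd²⁺/Cd the anode: E°cell = +1.35 − (-0.43) = +1.78 V, n = 6.
Overall: Cr₂O₇²⁻(aq) + 14 H⁺(aq) + 3 Cd(s) → 2 Cr³⁺(aq) + 7 H₂O(l) + 3 Cd²⁺(aq)
Q = [Cr³⁺]^2·[Cd²⁺]^3 / ([Cr₂O₇²⁻]·[H⁺]^14); log Q = 7.529.
E = E° − (0.0592/n) log Q = +1.78 − (0.0592/6)(7.529) = +1.706 V.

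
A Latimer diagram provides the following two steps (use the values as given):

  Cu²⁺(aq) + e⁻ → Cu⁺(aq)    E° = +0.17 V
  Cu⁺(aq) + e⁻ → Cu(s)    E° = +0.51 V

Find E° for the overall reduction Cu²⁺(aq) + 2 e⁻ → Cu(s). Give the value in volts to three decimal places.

Since ΔG° = −nFE° is additive over sequential reductions, n₃E°₃ = n₁E°₁ + n₂E°₂.
E°₃ = (1×+0.17 + 1×+0.51) / 2 = (+0.680) / 2 = +0.340 V.

+0.340 V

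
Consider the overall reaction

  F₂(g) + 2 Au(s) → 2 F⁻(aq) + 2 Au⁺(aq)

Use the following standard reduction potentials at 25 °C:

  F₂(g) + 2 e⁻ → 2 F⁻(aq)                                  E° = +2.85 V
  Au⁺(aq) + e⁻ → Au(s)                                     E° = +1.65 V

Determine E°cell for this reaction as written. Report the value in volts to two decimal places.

+1.20 V

The F₂/F⁻ couple has the higher reduction potential, so it is the cathode; Au⁺/Au is oxidised at the anode.
E°cell = E°(cathode) − E°(anode) = (+2.85) − (+1.65) = +1.20 V.
Since E°cell > 0, the reaction is spontaneous under standard conditions.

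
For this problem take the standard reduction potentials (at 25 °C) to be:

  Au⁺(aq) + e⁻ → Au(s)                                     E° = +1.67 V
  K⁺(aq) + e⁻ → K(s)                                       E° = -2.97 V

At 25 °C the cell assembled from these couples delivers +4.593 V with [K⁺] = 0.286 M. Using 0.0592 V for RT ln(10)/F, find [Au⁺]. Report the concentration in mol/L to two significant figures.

0.046 M

Au⁺/Au is the cathode, K⁺/K the anode: E°cell = +4.64 V, n = 1.
Overall reaction: Au⁺(aq) + K(s) → Au(s) + K⁺(aq); Q = [K⁺]^1/[Au⁺]^1.
From E = E° − (0.0592/n) log Q: log Q = (E° − E)·n/0.0592 = (+4.64 − (+4.593))·1/0.0592 = 0.7939.
So 1·log[Au⁺] = 1·log(0.286) − log Q = -0.5436 − (0.7939) = -1.3375; [Au⁺] = 10^(-1.3375) ≈ 0.046 M.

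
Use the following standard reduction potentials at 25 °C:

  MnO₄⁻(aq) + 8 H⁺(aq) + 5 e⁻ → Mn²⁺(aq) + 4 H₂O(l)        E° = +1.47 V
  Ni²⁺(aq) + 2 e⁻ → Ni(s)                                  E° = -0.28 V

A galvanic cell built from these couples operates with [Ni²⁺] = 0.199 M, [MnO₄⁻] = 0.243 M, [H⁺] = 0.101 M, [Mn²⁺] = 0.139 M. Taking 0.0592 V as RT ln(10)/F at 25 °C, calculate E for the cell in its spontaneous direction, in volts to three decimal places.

MnO₄⁻/Mn²⁺ is the cathode (higher E°), Ni²⁺/Ni the anode: E°cell = +1.47 − (-0.28) = +1.75 V, n = 10.
Overall: 2 MnO₄⁻(aq) + 16 H⁺(aq) + 5 Ni(s) → 2 Mn²⁺(aq) + 8 H₂O(l) + 5 Ni²⁺(aq)
Q = [Mn²⁺]^2·[Ni²⁺]^5 / ([MnO₄⁻]^2·[H⁺]^16); log Q = 11.940.
E = E° − (0.0592/n) log Q = +1.75 − (0.0592/10)(11.940) = +1.679 V.

+1.679 V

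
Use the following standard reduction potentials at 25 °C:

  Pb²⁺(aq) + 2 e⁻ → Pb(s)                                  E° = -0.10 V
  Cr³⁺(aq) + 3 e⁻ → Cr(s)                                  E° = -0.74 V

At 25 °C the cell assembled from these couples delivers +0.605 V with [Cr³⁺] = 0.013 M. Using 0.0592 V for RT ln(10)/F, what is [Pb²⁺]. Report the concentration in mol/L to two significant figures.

0.0036 M

Pb²⁺/Pb is the cathode, Cr³⁺/Cr the anode: E°cell = +0.64 V, n = 6.
Overall reaction: 3 Pb²⁺(aq) + 2 Cr(s) → 3 Pb(s) + 2 Cr³⁺(aq); Q = [Cr³⁺]^2/[Pb²⁺]^3.
From E = E° − (0.0592/n) log Q: log Q = (E° − E)·n/0.0592 = (+0.64 − (+0.605))·6/0.0592 = 3.5473.
So 3·log[Pb²⁺] = 2·log(0.013) − log Q = -3.7721 − (3.5473) = -7.3194; log[Pb²⁺] = -7.3194 / 3 = -2.4398; [Pb²⁺] = 10^(-2.4398) ≈ 0.0036 M.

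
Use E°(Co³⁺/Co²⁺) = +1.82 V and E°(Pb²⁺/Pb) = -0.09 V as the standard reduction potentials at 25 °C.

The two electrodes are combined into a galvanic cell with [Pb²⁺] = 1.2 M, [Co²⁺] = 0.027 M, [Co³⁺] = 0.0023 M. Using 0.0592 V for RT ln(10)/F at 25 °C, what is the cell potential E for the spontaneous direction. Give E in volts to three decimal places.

Co³⁺/Co²⁺ is the cathode (higher E°), Pb²⁺/Pb the anode: E°cell = +1.82 − (-0.09) = +1.91 V, n = 2.
Overall: 2 Co³⁺(aq) + Pb(s) → 2 Co²⁺(aq) + Pb²⁺(aq)
Q = [Co²⁺]^2·[Pb²⁺] / ([Co³⁺]^2); log Q = 2.218.
E = E° − (0.0592/n) log Q = +1.91 − (0.0592/2)(2.218) = +1.844 V.

+1.844 V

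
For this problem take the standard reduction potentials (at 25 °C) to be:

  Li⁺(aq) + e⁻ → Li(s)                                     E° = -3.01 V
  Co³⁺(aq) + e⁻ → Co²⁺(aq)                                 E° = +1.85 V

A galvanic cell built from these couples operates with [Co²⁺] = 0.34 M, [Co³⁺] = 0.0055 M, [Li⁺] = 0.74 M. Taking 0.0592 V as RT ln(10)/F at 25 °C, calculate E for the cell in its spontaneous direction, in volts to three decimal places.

Co³⁺/Co²⁺ is the cathode (higher E°), Li⁺/Li the anode: E°cell = +1.85 − (-3.01) = +4.86 V, n = 1.
Overall: Co³⁺(aq) + Li(s) → Co²⁺(aq) + Li⁺(aq)
Q = [Co²⁺]·[Li⁺] / ([Co³⁺]); log Q = 1.660.
E = E° − (0.0592/n) log Q = +4.86 − (0.0592/1)(1.660) = +4.762 V.

+4.762 V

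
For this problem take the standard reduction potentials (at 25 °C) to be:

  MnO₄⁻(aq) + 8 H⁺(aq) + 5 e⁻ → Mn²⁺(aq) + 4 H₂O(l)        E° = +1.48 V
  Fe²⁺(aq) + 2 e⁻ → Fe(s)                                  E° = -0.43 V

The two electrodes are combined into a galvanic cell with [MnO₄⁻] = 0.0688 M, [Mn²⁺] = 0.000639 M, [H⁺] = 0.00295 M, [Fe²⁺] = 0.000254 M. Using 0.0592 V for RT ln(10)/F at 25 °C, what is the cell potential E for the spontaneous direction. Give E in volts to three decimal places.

MnO₄⁻/Mn²⁺ is the cathode (higher E°), Fe²⁺/Fe the anode: E°cell = +1.48 − (-0.43) = +1.91 V, n = 10.
Overall: 2 MnO₄⁻(aq) + 16 H⁺(aq) + 5 Fe(s) → 2 Mn²⁺(aq) + 8 H₂O(l) + 5 Fe²⁺(aq)
Q = [Mn²⁺]^2·[Fe²⁺]^5 / ([MnO₄⁻]^2·[H⁺]^16); log Q = 18.443.
E = E° − (0.0592/n) log Q = +1.91 − (0.0592/10)(18.443) = +1.801 V.

+1.801 V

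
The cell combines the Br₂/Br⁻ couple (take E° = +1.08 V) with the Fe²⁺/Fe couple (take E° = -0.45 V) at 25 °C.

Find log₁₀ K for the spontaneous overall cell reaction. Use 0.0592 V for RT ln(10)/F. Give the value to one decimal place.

Cathode: Br₂/Br⁻; anode: Fe²⁺/Fe. E°cell = +1.53 V, n = 2.
log K = nE°cell / 0.0592 = (2)(+1.53) / 0.0592 = 51.7.

51.7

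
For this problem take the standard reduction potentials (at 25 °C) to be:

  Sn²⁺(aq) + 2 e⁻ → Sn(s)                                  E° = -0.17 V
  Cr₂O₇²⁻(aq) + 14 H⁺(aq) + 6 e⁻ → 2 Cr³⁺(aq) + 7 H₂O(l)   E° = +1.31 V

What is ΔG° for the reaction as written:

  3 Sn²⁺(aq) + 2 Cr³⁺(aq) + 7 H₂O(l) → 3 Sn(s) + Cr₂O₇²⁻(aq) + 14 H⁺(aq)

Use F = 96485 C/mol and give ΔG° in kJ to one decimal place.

+856.8 kJ

As written, Sn²⁺/Sn is reduced (cathode) and Cr₂O₇²⁻/Cr³⁺ is oxidised (anode), so E°cell = (-0.17) − (+1.31) = -1.48 V.
Balancing electrons gives n = 6.
ΔG° = −nFE° = −(6)(96485)(-1.48) = 856,787 J = +856.8 kJ.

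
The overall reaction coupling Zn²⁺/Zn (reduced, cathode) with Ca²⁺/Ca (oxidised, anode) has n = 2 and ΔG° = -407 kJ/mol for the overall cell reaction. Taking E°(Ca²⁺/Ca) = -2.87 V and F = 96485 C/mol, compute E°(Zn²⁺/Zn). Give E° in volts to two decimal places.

E°cell = −ΔG°/(nF) = −(-407×10³)/((2)(96485)) = +2.109 V.
Since Zn²⁺/Zn is the cathode and Ca²⁺/Ca the anode, E°cell = E°(Zn²⁺/Zn) − E°(Ca²⁺/Ca).
So E°(Zn²⁺/Zn) = E°cell + E°(Ca²⁺/Ca) = +2.109 + (-2.87) = -0.76 V.

-0.76 V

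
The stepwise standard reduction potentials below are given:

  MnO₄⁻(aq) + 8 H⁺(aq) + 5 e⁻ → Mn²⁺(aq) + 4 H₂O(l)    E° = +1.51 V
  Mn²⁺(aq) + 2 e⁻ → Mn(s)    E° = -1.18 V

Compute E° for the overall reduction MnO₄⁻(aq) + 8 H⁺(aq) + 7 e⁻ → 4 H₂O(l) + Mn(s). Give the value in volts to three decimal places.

+0.741 V

Adding the free-energy changes (−nFE°) of the two steps gives −n₃FE°₃ = −n₁FE°₁ − n₂FE°₂.
E°₃ = (5×+1.51 + 2×-1.18) / 7 = (+5.190) / 7 = +0.741 V.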